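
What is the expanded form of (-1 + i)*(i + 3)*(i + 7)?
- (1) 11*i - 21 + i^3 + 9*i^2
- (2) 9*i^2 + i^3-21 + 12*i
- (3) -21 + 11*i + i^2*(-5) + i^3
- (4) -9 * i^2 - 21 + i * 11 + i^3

Expanding (-1 + i)*(i + 3)*(i + 7):
= 11*i - 21 + i^3 + 9*i^2
1) 11*i - 21 + i^3 + 9*i^2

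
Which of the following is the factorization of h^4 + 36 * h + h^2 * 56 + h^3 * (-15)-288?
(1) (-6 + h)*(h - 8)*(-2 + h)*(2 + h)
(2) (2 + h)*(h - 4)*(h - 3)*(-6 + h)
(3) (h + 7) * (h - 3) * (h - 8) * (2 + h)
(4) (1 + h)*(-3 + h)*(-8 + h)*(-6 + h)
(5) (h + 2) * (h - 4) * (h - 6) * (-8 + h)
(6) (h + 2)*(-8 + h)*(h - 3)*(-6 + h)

We need to factor h^4 + 36 * h + h^2 * 56 + h^3 * (-15)-288.
The factored form is (h + 2)*(-8 + h)*(h - 3)*(-6 + h).
6) (h + 2)*(-8 + h)*(h - 3)*(-6 + h)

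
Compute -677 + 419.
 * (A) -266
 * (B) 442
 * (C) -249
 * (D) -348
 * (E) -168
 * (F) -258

-677 + 419 = -258
F) -258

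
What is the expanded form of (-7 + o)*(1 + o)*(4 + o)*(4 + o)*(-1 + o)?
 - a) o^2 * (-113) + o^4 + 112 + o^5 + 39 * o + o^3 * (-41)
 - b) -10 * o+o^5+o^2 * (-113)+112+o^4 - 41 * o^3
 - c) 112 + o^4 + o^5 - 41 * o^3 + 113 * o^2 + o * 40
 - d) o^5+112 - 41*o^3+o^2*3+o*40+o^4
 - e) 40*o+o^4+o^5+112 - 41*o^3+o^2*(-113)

Expanding (-7 + o)*(1 + o)*(4 + o)*(4 + o)*(-1 + o):
= 40*o+o^4+o^5+112 - 41*o^3+o^2*(-113)
e) 40*o+o^4+o^5+112 - 41*o^3+o^2*(-113)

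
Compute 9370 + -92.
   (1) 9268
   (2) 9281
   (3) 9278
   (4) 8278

9370 + -92 = 9278
3) 9278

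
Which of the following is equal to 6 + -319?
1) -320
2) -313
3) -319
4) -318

6 + -319 = -313
2) -313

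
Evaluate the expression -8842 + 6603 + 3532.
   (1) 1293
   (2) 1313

First: -8842 + 6603 = -2239
Then: -2239 + 3532 = 1293
1) 1293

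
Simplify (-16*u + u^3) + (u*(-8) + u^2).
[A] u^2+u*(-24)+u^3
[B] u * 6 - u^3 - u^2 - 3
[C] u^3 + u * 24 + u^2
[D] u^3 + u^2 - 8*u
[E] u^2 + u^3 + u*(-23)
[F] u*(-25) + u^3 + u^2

Adding the polynomials and combining like terms:
(-16*u + u^3) + (u*(-8) + u^2)
= u^2+u*(-24)+u^3
A) u^2+u*(-24)+u^3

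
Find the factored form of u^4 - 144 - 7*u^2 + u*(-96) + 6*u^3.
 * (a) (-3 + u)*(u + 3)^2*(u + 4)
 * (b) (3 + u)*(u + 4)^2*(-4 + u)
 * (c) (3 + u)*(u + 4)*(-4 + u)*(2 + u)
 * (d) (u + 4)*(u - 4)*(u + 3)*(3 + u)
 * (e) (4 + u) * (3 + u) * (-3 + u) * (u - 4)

We need to factor u^4 - 144 - 7*u^2 + u*(-96) + 6*u^3.
The factored form is (u + 4)*(u - 4)*(u + 3)*(3 + u).
d) (u + 4)*(u - 4)*(u + 3)*(3 + u)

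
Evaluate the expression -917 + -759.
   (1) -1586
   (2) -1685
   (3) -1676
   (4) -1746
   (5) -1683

-917 + -759 = -1676
3) -1676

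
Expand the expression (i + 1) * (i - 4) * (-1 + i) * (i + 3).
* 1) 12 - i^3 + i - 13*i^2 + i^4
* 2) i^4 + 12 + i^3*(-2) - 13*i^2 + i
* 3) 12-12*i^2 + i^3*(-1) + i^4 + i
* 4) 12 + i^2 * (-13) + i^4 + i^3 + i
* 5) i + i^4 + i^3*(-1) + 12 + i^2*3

Expanding (i + 1) * (i - 4) * (-1 + i) * (i + 3):
= 12 - i^3 + i - 13*i^2 + i^4
1) 12 - i^3 + i - 13*i^2 + i^4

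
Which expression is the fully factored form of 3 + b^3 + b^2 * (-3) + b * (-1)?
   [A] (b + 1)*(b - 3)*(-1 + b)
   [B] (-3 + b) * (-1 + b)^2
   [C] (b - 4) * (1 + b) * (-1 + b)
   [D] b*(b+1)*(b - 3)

We need to factor 3 + b^3 + b^2 * (-3) + b * (-1).
The factored form is (b + 1)*(b - 3)*(-1 + b).
A) (b + 1)*(b - 3)*(-1 + b)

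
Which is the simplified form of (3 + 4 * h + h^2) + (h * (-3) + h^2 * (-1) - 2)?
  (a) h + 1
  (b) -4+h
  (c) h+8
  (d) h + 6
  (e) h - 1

Adding the polynomials and combining like terms:
(3 + 4*h + h^2) + (h*(-3) + h^2*(-1) - 2)
= h + 1
a) h + 1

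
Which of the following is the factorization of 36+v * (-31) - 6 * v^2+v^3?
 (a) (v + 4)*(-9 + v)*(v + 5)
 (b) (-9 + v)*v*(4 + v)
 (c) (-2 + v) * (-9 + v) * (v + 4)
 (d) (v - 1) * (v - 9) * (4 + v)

We need to factor 36+v * (-31) - 6 * v^2+v^3.
The factored form is (v - 1) * (v - 9) * (4 + v).
d) (v - 1) * (v - 9) * (4 + v)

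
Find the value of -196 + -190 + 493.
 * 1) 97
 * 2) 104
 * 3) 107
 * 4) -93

First: -196 + -190 = -386
Then: -386 + 493 = 107
3) 107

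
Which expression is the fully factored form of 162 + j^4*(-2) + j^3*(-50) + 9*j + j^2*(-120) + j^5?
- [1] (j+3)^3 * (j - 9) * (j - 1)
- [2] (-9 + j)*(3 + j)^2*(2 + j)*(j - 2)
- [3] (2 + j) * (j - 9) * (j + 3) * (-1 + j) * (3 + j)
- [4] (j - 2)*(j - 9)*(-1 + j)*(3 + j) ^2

We need to factor 162 + j^4*(-2) + j^3*(-50) + 9*j + j^2*(-120) + j^5.
The factored form is (2 + j) * (j - 9) * (j + 3) * (-1 + j) * (3 + j).
3) (2 + j) * (j - 9) * (j + 3) * (-1 + j) * (3 + j)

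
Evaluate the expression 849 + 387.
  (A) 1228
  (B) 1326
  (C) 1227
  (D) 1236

849 + 387 = 1236
D) 1236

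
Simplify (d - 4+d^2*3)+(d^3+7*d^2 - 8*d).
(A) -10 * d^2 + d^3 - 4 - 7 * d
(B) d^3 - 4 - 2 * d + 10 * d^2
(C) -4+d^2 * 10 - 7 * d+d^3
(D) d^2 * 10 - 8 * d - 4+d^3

Adding the polynomials and combining like terms:
(d - 4 + d^2*3) + (d^3 + 7*d^2 - 8*d)
= -4+d^2 * 10 - 7 * d+d^3
C) -4+d^2 * 10 - 7 * d+d^3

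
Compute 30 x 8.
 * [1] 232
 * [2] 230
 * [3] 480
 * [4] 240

30 * 8 = 240
4) 240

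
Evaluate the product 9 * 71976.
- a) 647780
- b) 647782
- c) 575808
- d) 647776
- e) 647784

9 * 71976 = 647784
e) 647784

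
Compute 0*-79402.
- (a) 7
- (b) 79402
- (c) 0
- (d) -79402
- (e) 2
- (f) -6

0 * -79402 = 0
c) 0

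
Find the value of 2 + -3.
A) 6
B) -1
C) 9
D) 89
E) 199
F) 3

2 + -3 = -1
B) -1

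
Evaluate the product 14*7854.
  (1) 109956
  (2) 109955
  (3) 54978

14 * 7854 = 109956
1) 109956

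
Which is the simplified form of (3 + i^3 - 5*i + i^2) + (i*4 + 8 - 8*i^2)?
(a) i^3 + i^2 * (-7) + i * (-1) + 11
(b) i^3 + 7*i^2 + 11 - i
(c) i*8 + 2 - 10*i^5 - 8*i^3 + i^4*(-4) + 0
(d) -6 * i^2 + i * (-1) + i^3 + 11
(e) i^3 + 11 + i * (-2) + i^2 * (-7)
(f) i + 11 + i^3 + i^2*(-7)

Adding the polynomials and combining like terms:
(3 + i^3 - 5*i + i^2) + (i*4 + 8 - 8*i^2)
= i^3 + i^2 * (-7) + i * (-1) + 11
a) i^3 + i^2 * (-7) + i * (-1) + 11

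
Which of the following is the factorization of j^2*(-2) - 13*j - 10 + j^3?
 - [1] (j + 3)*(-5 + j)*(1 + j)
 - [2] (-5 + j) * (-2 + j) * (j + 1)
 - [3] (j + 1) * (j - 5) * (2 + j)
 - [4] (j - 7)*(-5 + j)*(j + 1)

We need to factor j^2*(-2) - 13*j - 10 + j^3.
The factored form is (j + 1) * (j - 5) * (2 + j).
3) (j + 1) * (j - 5) * (2 + j)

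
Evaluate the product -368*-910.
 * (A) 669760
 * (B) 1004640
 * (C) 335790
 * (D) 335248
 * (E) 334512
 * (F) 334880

-368 * -910 = 334880
F) 334880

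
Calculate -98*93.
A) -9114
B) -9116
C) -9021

-98 * 93 = -9114
A) -9114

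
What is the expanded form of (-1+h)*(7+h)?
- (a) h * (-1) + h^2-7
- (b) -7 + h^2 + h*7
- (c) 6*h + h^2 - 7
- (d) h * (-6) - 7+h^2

Expanding (-1+h)*(7+h):
= 6*h + h^2 - 7
c) 6*h + h^2 - 7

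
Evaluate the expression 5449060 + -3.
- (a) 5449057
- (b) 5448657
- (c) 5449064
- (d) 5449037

5449060 + -3 = 5449057
a) 5449057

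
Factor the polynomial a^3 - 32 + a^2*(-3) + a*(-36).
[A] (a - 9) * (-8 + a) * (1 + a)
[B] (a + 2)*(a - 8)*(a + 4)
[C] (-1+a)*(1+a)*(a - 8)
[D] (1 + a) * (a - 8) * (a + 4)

We need to factor a^3 - 32 + a^2*(-3) + a*(-36).
The factored form is (1 + a) * (a - 8) * (a + 4).
D) (1 + a) * (a - 8) * (a + 4)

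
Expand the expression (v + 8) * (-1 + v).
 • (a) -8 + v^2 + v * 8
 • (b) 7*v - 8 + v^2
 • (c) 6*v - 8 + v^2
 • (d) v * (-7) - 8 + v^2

Expanding (v + 8) * (-1 + v):
= 7*v - 8 + v^2
b) 7*v - 8 + v^2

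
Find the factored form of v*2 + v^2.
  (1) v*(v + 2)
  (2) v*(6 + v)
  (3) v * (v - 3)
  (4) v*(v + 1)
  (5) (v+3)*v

We need to factor v*2 + v^2.
The factored form is v*(v + 2).
1) v*(v + 2)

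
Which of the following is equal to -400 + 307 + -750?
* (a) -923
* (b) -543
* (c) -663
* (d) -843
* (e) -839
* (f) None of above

First: -400 + 307 = -93
Then: -93 + -750 = -843
d) -843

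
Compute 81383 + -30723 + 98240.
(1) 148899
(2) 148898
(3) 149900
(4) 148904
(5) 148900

First: 81383 + -30723 = 50660
Then: 50660 + 98240 = 148900
5) 148900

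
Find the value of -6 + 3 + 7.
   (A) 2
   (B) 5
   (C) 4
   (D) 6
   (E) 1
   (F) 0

First: -6 + 3 = -3
Then: -3 + 7 = 4
C) 4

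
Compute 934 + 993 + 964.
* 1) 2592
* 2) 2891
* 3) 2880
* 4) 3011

First: 934 + 993 = 1927
Then: 1927 + 964 = 2891
2) 2891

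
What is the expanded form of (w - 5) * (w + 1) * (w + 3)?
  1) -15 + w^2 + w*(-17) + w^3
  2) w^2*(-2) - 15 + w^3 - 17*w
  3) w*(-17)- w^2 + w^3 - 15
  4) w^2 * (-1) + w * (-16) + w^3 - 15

Expanding (w - 5) * (w + 1) * (w + 3):
= w*(-17)- w^2 + w^3 - 15
3) w*(-17)- w^2 + w^3 - 15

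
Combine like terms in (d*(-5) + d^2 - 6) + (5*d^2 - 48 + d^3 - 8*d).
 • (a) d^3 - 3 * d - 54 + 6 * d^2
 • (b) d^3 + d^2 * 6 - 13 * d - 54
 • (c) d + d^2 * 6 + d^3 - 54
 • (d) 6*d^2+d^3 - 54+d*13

Adding the polynomials and combining like terms:
(d*(-5) + d^2 - 6) + (5*d^2 - 48 + d^3 - 8*d)
= d^3 + d^2 * 6 - 13 * d - 54
b) d^3 + d^2 * 6 - 13 * d - 54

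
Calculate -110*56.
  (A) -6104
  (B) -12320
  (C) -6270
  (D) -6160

-110 * 56 = -6160
D) -6160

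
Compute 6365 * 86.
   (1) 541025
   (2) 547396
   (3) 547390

6365 * 86 = 547390
3) 547390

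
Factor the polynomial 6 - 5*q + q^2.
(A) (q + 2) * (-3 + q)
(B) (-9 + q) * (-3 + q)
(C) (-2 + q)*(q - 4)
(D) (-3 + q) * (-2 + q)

We need to factor 6 - 5*q + q^2.
The factored form is (-3 + q) * (-2 + q).
D) (-3 + q) * (-2 + q)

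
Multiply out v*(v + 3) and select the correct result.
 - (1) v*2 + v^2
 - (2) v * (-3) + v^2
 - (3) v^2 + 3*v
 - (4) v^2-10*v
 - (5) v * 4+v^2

Expanding v*(v + 3):
= v^2 + 3*v
3) v^2 + 3*v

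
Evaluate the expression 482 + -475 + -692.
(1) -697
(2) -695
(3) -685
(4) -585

First: 482 + -475 = 7
Then: 7 + -692 = -685
3) -685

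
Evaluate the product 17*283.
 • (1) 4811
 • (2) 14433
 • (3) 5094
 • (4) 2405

17 * 283 = 4811
1) 4811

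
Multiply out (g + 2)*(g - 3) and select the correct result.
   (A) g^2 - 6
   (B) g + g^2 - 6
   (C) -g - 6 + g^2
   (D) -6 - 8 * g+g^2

Expanding (g + 2)*(g - 3):
= -g - 6 + g^2
C) -g - 6 + g^2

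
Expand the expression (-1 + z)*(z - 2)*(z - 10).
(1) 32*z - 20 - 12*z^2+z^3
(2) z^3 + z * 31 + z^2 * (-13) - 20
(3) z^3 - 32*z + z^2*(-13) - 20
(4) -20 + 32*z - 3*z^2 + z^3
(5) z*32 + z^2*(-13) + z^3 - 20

Expanding (-1 + z)*(z - 2)*(z - 10):
= z*32 + z^2*(-13) + z^3 - 20
5) z*32 + z^2*(-13) + z^3 - 20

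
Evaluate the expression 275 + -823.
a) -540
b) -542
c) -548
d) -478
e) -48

275 + -823 = -548
c) -548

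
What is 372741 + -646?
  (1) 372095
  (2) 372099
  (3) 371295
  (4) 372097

372741 + -646 = 372095
1) 372095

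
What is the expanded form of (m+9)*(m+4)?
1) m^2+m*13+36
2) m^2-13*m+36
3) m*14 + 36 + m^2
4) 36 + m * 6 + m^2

Expanding (m+9)*(m+4):
= m^2+m*13+36
1) m^2+m*13+36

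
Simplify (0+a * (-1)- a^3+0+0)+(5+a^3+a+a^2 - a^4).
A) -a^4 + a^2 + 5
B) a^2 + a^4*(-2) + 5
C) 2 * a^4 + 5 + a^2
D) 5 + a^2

Adding the polynomials and combining like terms:
(0 + a*(-1) - a^3 + 0 + 0) + (5 + a^3 + a + a^2 - a^4)
= -a^4 + a^2 + 5
A) -a^4 + a^2 + 5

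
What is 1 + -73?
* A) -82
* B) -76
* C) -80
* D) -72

1 + -73 = -72
D) -72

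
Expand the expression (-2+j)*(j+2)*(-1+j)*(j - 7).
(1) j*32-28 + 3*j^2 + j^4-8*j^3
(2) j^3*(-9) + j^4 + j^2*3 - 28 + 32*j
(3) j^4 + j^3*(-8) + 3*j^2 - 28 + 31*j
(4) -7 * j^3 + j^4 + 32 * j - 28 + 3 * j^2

Expanding (-2+j)*(j+2)*(-1+j)*(j - 7):
= j*32-28 + 3*j^2 + j^4-8*j^3
1) j*32-28 + 3*j^2 + j^4-8*j^3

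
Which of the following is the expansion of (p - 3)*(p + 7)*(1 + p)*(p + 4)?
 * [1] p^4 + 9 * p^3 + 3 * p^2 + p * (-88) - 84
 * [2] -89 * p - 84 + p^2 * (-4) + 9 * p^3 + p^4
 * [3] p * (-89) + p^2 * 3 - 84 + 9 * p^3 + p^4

Expanding (p - 3)*(p + 7)*(1 + p)*(p + 4):
= p * (-89) + p^2 * 3 - 84 + 9 * p^3 + p^4
3) p * (-89) + p^2 * 3 - 84 + 9 * p^3 + p^4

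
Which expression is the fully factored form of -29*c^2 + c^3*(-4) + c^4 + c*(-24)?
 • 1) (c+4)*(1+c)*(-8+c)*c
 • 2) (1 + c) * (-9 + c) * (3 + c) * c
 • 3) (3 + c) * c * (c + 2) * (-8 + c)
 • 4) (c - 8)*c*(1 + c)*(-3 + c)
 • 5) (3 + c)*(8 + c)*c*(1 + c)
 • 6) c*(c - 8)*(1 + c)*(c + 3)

We need to factor -29*c^2 + c^3*(-4) + c^4 + c*(-24).
The factored form is c*(c - 8)*(1 + c)*(c + 3).
6) c*(c - 8)*(1 + c)*(c + 3)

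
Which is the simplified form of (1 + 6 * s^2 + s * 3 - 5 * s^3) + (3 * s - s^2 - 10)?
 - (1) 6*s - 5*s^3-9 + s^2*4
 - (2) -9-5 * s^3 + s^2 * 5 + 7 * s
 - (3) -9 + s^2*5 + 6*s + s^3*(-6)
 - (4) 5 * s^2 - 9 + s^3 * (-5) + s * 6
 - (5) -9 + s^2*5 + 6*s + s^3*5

Adding the polynomials and combining like terms:
(1 + 6*s^2 + s*3 - 5*s^3) + (3*s - s^2 - 10)
= 5 * s^2 - 9 + s^3 * (-5) + s * 6
4) 5 * s^2 - 9 + s^3 * (-5) + s * 6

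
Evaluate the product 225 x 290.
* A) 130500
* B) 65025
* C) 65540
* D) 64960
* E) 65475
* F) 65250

225 * 290 = 65250
F) 65250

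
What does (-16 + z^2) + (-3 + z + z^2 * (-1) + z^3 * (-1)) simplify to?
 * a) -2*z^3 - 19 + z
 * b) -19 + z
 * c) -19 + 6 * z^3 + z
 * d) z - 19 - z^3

Adding the polynomials and combining like terms:
(-16 + z^2) + (-3 + z + z^2*(-1) + z^3*(-1))
= z - 19 - z^3
d) z - 19 - z^3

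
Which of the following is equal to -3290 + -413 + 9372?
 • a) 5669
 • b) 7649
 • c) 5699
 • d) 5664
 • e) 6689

First: -3290 + -413 = -3703
Then: -3703 + 9372 = 5669
a) 5669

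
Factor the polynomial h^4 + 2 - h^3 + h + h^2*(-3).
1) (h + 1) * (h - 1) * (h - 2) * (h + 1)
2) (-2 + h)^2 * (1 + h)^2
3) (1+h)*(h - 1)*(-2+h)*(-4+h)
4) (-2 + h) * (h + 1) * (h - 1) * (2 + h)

We need to factor h^4 + 2 - h^3 + h + h^2*(-3).
The factored form is (h + 1) * (h - 1) * (h - 2) * (h + 1).
1) (h + 1) * (h - 1) * (h - 2) * (h + 1)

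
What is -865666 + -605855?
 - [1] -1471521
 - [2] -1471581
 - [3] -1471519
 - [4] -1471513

-865666 + -605855 = -1471521
1) -1471521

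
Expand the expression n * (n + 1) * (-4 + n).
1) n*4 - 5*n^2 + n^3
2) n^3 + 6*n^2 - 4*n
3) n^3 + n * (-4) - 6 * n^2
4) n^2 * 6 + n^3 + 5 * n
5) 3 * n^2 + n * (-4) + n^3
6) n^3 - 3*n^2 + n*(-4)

Expanding n * (n + 1) * (-4 + n):
= n^3 - 3*n^2 + n*(-4)
6) n^3 - 3*n^2 + n*(-4)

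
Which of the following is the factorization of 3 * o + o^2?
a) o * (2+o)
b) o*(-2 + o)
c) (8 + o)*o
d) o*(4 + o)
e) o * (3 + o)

We need to factor 3 * o + o^2.
The factored form is o * (3 + o).
e) o * (3 + o)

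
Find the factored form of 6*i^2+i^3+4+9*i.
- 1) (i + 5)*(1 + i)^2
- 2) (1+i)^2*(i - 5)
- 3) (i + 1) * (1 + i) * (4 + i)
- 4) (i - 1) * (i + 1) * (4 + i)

We need to factor 6*i^2+i^3+4+9*i.
The factored form is (i + 1) * (1 + i) * (4 + i).
3) (i + 1) * (1 + i) * (4 + i)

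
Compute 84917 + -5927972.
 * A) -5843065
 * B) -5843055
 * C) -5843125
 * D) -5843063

84917 + -5927972 = -5843055
B) -5843055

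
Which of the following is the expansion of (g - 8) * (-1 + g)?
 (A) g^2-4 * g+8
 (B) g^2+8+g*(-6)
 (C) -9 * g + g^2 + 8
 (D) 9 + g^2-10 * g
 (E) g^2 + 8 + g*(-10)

Expanding (g - 8) * (-1 + g):
= -9 * g + g^2 + 8
C) -9 * g + g^2 + 8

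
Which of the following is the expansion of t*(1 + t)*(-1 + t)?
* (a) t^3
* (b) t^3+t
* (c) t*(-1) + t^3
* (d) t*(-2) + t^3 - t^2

Expanding t*(1 + t)*(-1 + t):
= t*(-1) + t^3
c) t*(-1) + t^3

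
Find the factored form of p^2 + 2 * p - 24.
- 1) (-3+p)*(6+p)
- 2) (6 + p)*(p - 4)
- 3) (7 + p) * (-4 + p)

We need to factor p^2 + 2 * p - 24.
The factored form is (6 + p)*(p - 4).
2) (6 + p)*(p - 4)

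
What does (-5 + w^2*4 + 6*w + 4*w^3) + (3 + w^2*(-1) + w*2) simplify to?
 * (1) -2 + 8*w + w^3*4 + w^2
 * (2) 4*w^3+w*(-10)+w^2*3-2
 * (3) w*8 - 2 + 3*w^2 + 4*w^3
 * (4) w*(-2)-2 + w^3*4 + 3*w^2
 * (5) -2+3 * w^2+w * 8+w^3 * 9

Adding the polynomials and combining like terms:
(-5 + w^2*4 + 6*w + 4*w^3) + (3 + w^2*(-1) + w*2)
= w*8 - 2 + 3*w^2 + 4*w^3
3) w*8 - 2 + 3*w^2 + 4*w^3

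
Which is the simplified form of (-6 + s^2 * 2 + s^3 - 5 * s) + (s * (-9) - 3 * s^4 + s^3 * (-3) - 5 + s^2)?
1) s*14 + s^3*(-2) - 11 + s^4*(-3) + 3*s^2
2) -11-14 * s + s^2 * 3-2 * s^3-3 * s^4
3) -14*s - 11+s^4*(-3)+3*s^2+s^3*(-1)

Adding the polynomials and combining like terms:
(-6 + s^2*2 + s^3 - 5*s) + (s*(-9) - 3*s^4 + s^3*(-3) - 5 + s^2)
= -11-14 * s + s^2 * 3-2 * s^3-3 * s^4
2) -11-14 * s + s^2 * 3-2 * s^3-3 * s^4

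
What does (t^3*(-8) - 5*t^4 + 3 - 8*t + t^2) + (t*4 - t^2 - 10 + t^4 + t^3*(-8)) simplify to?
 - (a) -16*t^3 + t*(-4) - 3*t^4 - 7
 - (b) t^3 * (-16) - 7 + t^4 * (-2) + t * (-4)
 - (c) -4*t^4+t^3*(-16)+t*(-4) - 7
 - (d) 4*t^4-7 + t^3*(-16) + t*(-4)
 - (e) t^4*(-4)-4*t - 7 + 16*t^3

Adding the polynomials and combining like terms:
(t^3*(-8) - 5*t^4 + 3 - 8*t + t^2) + (t*4 - t^2 - 10 + t^4 + t^3*(-8))
= -4*t^4+t^3*(-16)+t*(-4) - 7
c) -4*t^4+t^3*(-16)+t*(-4) - 7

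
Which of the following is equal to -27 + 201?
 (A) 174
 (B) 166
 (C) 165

-27 + 201 = 174
A) 174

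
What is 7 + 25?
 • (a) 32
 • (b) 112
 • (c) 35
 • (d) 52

7 + 25 = 32
a) 32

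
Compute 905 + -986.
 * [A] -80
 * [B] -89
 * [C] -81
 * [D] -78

905 + -986 = -81
C) -81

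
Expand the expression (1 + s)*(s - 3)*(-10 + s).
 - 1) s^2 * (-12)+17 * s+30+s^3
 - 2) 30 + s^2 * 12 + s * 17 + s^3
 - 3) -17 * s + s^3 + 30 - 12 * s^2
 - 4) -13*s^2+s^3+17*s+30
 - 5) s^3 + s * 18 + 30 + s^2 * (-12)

Expanding (1 + s)*(s - 3)*(-10 + s):
= s^2 * (-12)+17 * s+30+s^3
1) s^2 * (-12)+17 * s+30+s^3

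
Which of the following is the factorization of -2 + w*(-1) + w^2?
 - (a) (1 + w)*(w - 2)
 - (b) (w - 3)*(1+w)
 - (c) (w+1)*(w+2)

We need to factor -2 + w*(-1) + w^2.
The factored form is (1 + w)*(w - 2).
a) (1 + w)*(w - 2)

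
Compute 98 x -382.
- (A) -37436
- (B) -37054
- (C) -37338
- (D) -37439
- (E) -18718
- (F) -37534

98 * -382 = -37436
A) -37436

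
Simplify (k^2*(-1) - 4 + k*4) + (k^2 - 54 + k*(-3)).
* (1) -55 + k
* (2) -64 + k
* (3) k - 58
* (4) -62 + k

Adding the polynomials and combining like terms:
(k^2*(-1) - 4 + k*4) + (k^2 - 54 + k*(-3))
= k - 58
3) k - 58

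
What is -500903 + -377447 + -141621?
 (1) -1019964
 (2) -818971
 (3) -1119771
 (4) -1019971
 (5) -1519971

First: -500903 + -377447 = -878350
Then: -878350 + -141621 = -1019971
4) -1019971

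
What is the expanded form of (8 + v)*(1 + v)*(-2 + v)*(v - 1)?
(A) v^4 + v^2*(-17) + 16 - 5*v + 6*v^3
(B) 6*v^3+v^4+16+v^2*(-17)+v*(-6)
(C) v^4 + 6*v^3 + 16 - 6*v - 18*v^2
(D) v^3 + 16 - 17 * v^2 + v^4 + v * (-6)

Expanding (8 + v)*(1 + v)*(-2 + v)*(v - 1):
= 6*v^3+v^4+16+v^2*(-17)+v*(-6)
B) 6*v^3+v^4+16+v^2*(-17)+v*(-6)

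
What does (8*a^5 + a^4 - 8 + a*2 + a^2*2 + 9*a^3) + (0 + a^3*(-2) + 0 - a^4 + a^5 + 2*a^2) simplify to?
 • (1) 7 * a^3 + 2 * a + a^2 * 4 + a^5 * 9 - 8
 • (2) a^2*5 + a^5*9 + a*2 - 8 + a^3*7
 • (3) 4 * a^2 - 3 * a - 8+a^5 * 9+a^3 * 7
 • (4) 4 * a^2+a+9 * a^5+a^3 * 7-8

Adding the polynomials and combining like terms:
(8*a^5 + a^4 - 8 + a*2 + a^2*2 + 9*a^3) + (0 + a^3*(-2) + 0 - a^4 + a^5 + 2*a^2)
= 7 * a^3 + 2 * a + a^2 * 4 + a^5 * 9 - 8
1) 7 * a^3 + 2 * a + a^2 * 4 + a^5 * 9 - 8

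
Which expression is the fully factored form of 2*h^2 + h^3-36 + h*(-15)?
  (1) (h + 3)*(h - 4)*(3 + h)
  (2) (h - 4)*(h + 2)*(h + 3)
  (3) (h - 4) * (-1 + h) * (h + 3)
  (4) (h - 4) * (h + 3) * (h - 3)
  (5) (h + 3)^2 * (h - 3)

We need to factor 2*h^2 + h^3-36 + h*(-15).
The factored form is (h + 3)*(h - 4)*(3 + h).
1) (h + 3)*(h - 4)*(3 + h)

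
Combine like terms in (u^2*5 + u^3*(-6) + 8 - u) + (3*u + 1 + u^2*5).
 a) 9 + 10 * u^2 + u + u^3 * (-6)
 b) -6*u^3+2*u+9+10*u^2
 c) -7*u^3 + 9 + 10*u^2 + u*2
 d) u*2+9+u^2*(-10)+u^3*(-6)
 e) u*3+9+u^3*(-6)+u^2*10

Adding the polynomials and combining like terms:
(u^2*5 + u^3*(-6) + 8 - u) + (3*u + 1 + u^2*5)
= -6*u^3+2*u+9+10*u^2
b) -6*u^3+2*u+9+10*u^2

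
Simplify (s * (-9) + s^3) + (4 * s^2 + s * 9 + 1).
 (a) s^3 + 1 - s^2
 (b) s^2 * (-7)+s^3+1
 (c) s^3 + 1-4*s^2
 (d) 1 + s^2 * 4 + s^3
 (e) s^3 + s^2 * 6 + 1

Adding the polynomials and combining like terms:
(s*(-9) + s^3) + (4*s^2 + s*9 + 1)
= 1 + s^2 * 4 + s^3
d) 1 + s^2 * 4 + s^3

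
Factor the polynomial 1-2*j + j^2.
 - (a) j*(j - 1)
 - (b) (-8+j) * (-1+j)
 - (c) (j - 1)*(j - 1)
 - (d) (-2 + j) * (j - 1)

We need to factor 1-2*j + j^2.
The factored form is (j - 1)*(j - 1).
c) (j - 1)*(j - 1)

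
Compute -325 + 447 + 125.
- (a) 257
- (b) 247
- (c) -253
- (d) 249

First: -325 + 447 = 122
Then: 122 + 125 = 247
b) 247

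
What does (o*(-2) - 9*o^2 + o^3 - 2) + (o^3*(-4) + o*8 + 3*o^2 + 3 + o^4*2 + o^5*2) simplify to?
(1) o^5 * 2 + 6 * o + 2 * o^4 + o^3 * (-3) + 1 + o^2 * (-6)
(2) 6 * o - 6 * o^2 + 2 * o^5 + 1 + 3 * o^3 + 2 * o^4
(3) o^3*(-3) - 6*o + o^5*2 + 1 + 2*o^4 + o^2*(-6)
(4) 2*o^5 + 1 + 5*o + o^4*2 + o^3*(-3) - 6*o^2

Adding the polynomials and combining like terms:
(o*(-2) - 9*o^2 + o^3 - 2) + (o^3*(-4) + o*8 + 3*o^2 + 3 + o^4*2 + o^5*2)
= o^5 * 2 + 6 * o + 2 * o^4 + o^3 * (-3) + 1 + o^2 * (-6)
1) o^5 * 2 + 6 * o + 2 * o^4 + o^3 * (-3) + 1 + o^2 * (-6)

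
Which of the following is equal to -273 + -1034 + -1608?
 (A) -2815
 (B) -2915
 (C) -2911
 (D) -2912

First: -273 + -1034 = -1307
Then: -1307 + -1608 = -2915
B) -2915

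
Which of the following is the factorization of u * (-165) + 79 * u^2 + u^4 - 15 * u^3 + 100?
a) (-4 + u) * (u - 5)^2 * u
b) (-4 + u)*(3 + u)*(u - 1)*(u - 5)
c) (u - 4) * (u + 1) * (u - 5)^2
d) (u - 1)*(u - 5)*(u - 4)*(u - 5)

We need to factor u * (-165) + 79 * u^2 + u^4 - 15 * u^3 + 100.
The factored form is (u - 1)*(u - 5)*(u - 4)*(u - 5).
d) (u - 1)*(u - 5)*(u - 4)*(u - 5)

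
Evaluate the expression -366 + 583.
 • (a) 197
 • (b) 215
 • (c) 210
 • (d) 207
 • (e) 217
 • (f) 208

-366 + 583 = 217
e) 217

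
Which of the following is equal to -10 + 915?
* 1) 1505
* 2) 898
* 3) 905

-10 + 915 = 905
3) 905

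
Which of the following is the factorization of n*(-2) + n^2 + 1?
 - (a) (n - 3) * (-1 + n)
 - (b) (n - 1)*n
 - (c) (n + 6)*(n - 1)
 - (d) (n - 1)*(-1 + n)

We need to factor n*(-2) + n^2 + 1.
The factored form is (n - 1)*(-1 + n).
d) (n - 1)*(-1 + n)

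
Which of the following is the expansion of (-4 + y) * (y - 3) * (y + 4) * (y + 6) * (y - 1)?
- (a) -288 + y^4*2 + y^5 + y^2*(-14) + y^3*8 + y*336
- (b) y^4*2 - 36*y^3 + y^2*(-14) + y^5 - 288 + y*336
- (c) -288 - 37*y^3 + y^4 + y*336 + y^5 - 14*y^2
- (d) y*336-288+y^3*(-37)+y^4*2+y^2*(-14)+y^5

Expanding (-4 + y) * (y - 3) * (y + 4) * (y + 6) * (y - 1):
= y*336-288+y^3*(-37)+y^4*2+y^2*(-14)+y^5
d) y*336-288+y^3*(-37)+y^4*2+y^2*(-14)+y^5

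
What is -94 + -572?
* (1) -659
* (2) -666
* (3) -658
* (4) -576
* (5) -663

-94 + -572 = -666
2) -666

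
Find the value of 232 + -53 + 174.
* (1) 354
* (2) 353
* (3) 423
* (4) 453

First: 232 + -53 = 179
Then: 179 + 174 = 353
2) 353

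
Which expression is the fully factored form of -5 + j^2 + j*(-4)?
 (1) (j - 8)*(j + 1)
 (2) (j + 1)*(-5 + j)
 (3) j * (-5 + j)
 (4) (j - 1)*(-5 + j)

We need to factor -5 + j^2 + j*(-4).
The factored form is (j + 1)*(-5 + j).
2) (j + 1)*(-5 + j)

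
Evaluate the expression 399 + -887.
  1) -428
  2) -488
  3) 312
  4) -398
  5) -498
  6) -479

399 + -887 = -488
2) -488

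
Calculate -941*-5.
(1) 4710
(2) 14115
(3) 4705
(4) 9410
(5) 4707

-941 * -5 = 4705
3) 4705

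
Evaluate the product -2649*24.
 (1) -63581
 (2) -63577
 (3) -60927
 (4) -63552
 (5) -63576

-2649 * 24 = -63576
5) -63576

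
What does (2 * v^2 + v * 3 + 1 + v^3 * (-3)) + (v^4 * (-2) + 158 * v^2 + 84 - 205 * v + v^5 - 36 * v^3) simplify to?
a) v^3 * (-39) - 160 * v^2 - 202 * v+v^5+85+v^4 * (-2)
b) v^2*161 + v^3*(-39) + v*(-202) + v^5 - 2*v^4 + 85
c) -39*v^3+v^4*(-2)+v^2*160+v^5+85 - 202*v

Adding the polynomials and combining like terms:
(2*v^2 + v*3 + 1 + v^3*(-3)) + (v^4*(-2) + 158*v^2 + 84 - 205*v + v^5 - 36*v^3)
= -39*v^3+v^4*(-2)+v^2*160+v^5+85 - 202*v
c) -39*v^3+v^4*(-2)+v^2*160+v^5+85 - 202*v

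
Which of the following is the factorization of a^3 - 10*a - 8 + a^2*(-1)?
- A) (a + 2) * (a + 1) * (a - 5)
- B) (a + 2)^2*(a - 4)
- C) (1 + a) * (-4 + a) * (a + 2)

We need to factor a^3 - 10*a - 8 + a^2*(-1).
The factored form is (1 + a) * (-4 + a) * (a + 2).
C) (1 + a) * (-4 + a) * (a + 2)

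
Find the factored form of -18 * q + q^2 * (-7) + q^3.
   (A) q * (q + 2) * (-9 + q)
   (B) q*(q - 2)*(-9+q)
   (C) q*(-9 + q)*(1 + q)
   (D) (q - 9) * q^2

We need to factor -18 * q + q^2 * (-7) + q^3.
The factored form is q * (q + 2) * (-9 + q).
A) q * (q + 2) * (-9 + q)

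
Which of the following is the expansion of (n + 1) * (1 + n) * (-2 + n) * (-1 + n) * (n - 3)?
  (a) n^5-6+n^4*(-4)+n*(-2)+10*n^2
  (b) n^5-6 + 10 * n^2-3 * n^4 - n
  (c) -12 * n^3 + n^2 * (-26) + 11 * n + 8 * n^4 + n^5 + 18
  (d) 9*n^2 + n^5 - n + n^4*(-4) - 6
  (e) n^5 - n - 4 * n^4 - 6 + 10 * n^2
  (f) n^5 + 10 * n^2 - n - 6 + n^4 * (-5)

Expanding (n + 1) * (1 + n) * (-2 + n) * (-1 + n) * (n - 3):
= n^5 - n - 4 * n^4 - 6 + 10 * n^2
e) n^5 - n - 4 * n^4 - 6 + 10 * n^2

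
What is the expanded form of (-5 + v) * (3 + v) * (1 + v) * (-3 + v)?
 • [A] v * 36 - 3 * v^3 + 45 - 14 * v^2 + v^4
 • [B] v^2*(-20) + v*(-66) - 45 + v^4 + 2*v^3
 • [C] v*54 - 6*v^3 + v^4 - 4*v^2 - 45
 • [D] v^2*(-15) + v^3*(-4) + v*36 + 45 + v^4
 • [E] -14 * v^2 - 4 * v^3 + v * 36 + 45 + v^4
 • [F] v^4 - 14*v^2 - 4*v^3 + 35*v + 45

Expanding (-5 + v) * (3 + v) * (1 + v) * (-3 + v):
= -14 * v^2 - 4 * v^3 + v * 36 + 45 + v^4
E) -14 * v^2 - 4 * v^3 + v * 36 + 45 + v^4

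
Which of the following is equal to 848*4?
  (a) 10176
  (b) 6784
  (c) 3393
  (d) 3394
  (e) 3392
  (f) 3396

848 * 4 = 3392
e) 3392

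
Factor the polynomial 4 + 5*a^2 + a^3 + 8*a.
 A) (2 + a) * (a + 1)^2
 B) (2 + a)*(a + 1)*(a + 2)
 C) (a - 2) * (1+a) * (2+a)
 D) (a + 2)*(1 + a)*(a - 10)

We need to factor 4 + 5*a^2 + a^3 + 8*a.
The factored form is (2 + a)*(a + 1)*(a + 2).
B) (2 + a)*(a + 1)*(a + 2)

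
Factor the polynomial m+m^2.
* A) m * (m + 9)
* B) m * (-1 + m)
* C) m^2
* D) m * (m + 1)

We need to factor m+m^2.
The factored form is m * (m + 1).
D) m * (m + 1)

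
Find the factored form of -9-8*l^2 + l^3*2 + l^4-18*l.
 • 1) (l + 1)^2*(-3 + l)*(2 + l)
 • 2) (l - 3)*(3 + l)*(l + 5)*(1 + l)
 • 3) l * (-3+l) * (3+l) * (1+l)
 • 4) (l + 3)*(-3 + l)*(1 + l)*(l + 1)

We need to factor -9-8*l^2 + l^3*2 + l^4-18*l.
The factored form is (l + 3)*(-3 + l)*(1 + l)*(l + 1).
4) (l + 3)*(-3 + l)*(1 + l)*(l + 1)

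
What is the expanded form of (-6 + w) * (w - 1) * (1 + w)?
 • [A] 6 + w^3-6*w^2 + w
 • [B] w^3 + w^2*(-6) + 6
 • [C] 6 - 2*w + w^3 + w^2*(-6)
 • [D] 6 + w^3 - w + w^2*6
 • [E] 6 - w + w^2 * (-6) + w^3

Expanding (-6 + w) * (w - 1) * (1 + w):
= 6 - w + w^2 * (-6) + w^3
E) 6 - w + w^2 * (-6) + w^3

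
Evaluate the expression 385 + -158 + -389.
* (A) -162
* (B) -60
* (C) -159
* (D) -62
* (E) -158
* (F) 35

First: 385 + -158 = 227
Then: 227 + -389 = -162
A) -162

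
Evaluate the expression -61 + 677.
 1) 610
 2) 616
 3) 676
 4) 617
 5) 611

-61 + 677 = 616
2) 616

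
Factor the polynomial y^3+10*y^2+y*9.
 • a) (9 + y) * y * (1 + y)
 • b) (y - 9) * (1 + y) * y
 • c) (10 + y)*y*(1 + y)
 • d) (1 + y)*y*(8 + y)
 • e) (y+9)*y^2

We need to factor y^3+10*y^2+y*9.
The factored form is (9 + y) * y * (1 + y).
a) (9 + y) * y * (1 + y)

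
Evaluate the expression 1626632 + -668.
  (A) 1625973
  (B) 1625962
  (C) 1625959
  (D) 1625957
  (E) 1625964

1626632 + -668 = 1625964
E) 1625964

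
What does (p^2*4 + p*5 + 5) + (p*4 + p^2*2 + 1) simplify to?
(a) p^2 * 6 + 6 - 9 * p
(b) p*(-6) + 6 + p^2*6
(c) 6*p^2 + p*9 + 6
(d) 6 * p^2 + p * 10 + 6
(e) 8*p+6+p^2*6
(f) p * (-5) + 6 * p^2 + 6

Adding the polynomials and combining like terms:
(p^2*4 + p*5 + 5) + (p*4 + p^2*2 + 1)
= 6*p^2 + p*9 + 6
c) 6*p^2 + p*9 + 6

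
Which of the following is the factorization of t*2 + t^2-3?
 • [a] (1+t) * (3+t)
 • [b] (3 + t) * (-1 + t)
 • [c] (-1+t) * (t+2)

We need to factor t*2 + t^2-3.
The factored form is (3 + t) * (-1 + t).
b) (3 + t) * (-1 + t)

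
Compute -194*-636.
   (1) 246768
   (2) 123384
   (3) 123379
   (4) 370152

-194 * -636 = 123384
2) 123384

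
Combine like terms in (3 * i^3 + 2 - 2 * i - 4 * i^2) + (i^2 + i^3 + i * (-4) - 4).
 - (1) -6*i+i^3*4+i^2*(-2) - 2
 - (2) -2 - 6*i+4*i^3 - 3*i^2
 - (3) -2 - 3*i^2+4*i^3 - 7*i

Adding the polynomials and combining like terms:
(3*i^3 + 2 - 2*i - 4*i^2) + (i^2 + i^3 + i*(-4) - 4)
= -2 - 6*i+4*i^3 - 3*i^2
2) -2 - 6*i+4*i^3 - 3*i^2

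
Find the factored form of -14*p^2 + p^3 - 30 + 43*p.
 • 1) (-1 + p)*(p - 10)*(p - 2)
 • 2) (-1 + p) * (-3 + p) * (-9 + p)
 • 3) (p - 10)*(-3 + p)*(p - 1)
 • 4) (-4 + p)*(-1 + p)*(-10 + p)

We need to factor -14*p^2 + p^3 - 30 + 43*p.
The factored form is (p - 10)*(-3 + p)*(p - 1).
3) (p - 10)*(-3 + p)*(p - 1)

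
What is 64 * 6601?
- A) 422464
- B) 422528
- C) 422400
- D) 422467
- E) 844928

64 * 6601 = 422464
A) 422464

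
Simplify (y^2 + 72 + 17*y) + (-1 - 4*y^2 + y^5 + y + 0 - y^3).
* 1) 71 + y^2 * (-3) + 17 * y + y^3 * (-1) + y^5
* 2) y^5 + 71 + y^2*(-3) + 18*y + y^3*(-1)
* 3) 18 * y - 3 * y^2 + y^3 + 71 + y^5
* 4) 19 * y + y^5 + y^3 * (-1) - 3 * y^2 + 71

Adding the polynomials and combining like terms:
(y^2 + 72 + 17*y) + (-1 - 4*y^2 + y^5 + y + 0 - y^3)
= y^5 + 71 + y^2*(-3) + 18*y + y^3*(-1)
2) y^5 + 71 + y^2*(-3) + 18*y + y^3*(-1)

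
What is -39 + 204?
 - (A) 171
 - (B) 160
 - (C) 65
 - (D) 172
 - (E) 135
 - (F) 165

-39 + 204 = 165
F) 165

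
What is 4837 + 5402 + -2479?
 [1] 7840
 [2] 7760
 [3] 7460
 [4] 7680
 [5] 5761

First: 4837 + 5402 = 10239
Then: 10239 + -2479 = 7760
2) 7760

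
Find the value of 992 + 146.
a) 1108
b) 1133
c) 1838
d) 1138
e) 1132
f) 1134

992 + 146 = 1138
d) 1138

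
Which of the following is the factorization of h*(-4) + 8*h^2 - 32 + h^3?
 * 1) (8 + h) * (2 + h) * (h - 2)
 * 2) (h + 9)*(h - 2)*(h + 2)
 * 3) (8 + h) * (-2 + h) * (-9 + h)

We need to factor h*(-4) + 8*h^2 - 32 + h^3.
The factored form is (8 + h) * (2 + h) * (h - 2).
1) (8 + h) * (2 + h) * (h - 2)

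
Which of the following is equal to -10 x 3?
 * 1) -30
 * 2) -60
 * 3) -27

-10 * 3 = -30
1) -30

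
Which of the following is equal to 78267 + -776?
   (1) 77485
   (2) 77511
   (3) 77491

78267 + -776 = 77491
3) 77491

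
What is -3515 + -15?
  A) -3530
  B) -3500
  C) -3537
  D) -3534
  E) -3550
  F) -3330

-3515 + -15 = -3530
A) -3530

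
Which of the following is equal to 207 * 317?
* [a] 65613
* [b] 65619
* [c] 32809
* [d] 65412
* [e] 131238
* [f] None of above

207 * 317 = 65619
b) 65619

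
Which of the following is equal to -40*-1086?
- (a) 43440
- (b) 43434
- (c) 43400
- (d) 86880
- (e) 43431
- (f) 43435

-40 * -1086 = 43440
a) 43440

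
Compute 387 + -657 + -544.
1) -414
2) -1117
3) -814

First: 387 + -657 = -270
Then: -270 + -544 = -814
3) -814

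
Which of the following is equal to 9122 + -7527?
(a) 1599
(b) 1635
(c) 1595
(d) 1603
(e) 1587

9122 + -7527 = 1595
c) 1595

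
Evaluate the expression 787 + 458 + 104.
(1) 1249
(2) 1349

First: 787 + 458 = 1245
Then: 1245 + 104 = 1349
2) 1349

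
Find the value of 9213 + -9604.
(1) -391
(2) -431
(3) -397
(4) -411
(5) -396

9213 + -9604 = -391
1) -391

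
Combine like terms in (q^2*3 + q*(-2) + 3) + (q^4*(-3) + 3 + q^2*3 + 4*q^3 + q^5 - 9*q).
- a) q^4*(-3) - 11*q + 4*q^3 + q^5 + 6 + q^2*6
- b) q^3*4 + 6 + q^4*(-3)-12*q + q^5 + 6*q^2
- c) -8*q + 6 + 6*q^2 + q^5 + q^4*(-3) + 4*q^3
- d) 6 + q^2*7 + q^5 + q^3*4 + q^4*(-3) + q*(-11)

Adding the polynomials and combining like terms:
(q^2*3 + q*(-2) + 3) + (q^4*(-3) + 3 + q^2*3 + 4*q^3 + q^5 - 9*q)
= q^4*(-3) - 11*q + 4*q^3 + q^5 + 6 + q^2*6
a) q^4*(-3) - 11*q + 4*q^3 + q^5 + 6 + q^2*6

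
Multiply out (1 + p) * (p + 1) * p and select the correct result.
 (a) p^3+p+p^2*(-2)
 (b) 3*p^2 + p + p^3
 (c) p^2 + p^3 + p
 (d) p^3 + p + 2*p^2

Expanding (1 + p) * (p + 1) * p:
= p^3 + p + 2*p^2
d) p^3 + p + 2*p^2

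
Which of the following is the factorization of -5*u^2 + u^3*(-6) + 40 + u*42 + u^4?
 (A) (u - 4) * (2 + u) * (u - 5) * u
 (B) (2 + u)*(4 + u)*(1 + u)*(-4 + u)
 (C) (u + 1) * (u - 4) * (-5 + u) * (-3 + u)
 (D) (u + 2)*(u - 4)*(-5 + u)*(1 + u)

We need to factor -5*u^2 + u^3*(-6) + 40 + u*42 + u^4.
The factored form is (u + 2)*(u - 4)*(-5 + u)*(1 + u).
D) (u + 2)*(u - 4)*(-5 + u)*(1 + u)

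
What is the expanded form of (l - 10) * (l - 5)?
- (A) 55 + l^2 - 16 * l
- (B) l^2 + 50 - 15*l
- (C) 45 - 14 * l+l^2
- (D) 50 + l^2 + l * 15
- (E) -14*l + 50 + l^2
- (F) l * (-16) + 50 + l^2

Expanding (l - 10) * (l - 5):
= l^2 + 50 - 15*l
B) l^2 + 50 - 15*l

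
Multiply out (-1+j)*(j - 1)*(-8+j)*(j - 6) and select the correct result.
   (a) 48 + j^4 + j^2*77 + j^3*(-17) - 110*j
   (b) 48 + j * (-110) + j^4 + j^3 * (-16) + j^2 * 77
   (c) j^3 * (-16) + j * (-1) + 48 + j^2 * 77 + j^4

Expanding (-1+j)*(j - 1)*(-8+j)*(j - 6):
= 48 + j * (-110) + j^4 + j^3 * (-16) + j^2 * 77
b) 48 + j * (-110) + j^4 + j^3 * (-16) + j^2 * 77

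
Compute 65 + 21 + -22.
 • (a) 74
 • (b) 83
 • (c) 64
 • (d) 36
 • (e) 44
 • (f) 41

First: 65 + 21 = 86
Then: 86 + -22 = 64
c) 64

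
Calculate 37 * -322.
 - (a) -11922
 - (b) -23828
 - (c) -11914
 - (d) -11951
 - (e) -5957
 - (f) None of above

37 * -322 = -11914
c) -11914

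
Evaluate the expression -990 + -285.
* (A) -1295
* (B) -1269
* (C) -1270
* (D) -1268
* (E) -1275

-990 + -285 = -1275
E) -1275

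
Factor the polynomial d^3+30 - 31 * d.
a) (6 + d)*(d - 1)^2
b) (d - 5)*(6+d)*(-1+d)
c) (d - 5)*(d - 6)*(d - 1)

We need to factor d^3+30 - 31 * d.
The factored form is (d - 5)*(6+d)*(-1+d).
b) (d - 5)*(6+d)*(-1+d)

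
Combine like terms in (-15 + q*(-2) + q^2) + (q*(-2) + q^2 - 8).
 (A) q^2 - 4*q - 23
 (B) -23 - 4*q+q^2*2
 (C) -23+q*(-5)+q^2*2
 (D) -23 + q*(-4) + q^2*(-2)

Adding the polynomials and combining like terms:
(-15 + q*(-2) + q^2) + (q*(-2) + q^2 - 8)
= -23 - 4*q+q^2*2
B) -23 - 4*q+q^2*2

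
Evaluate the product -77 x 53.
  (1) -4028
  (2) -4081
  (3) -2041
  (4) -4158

-77 * 53 = -4081
2) -4081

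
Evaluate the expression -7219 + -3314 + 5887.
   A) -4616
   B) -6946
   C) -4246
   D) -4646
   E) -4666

First: -7219 + -3314 = -10533
Then: -10533 + 5887 = -4646
D) -4646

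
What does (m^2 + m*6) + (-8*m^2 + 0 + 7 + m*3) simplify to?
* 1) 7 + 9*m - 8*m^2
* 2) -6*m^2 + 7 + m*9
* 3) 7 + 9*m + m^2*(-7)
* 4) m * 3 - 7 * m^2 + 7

Adding the polynomials and combining like terms:
(m^2 + m*6) + (-8*m^2 + 0 + 7 + m*3)
= 7 + 9*m + m^2*(-7)
3) 7 + 9*m + m^2*(-7)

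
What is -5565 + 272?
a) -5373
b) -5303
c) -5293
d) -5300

-5565 + 272 = -5293
c) -5293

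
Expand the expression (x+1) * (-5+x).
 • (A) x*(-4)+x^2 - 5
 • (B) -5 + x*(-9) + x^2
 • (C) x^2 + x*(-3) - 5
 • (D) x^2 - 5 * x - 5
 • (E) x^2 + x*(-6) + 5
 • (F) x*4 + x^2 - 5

Expanding (x+1) * (-5+x):
= x*(-4)+x^2 - 5
A) x*(-4)+x^2 - 5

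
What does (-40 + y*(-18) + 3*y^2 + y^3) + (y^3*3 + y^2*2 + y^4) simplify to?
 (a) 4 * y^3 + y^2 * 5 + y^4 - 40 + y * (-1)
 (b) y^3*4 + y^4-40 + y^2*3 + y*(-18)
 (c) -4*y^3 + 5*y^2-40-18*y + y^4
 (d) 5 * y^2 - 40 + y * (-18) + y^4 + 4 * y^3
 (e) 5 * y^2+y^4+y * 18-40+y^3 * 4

Adding the polynomials and combining like terms:
(-40 + y*(-18) + 3*y^2 + y^3) + (y^3*3 + y^2*2 + y^4)
= 5 * y^2 - 40 + y * (-18) + y^4 + 4 * y^3
d) 5 * y^2 - 40 + y * (-18) + y^4 + 4 * y^3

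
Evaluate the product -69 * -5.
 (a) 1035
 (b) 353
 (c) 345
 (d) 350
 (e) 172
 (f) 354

-69 * -5 = 345
c) 345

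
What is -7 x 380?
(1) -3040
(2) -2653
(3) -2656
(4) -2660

-7 * 380 = -2660
4) -2660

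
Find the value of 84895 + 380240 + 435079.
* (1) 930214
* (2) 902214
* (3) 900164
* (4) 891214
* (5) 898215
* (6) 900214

First: 84895 + 380240 = 465135
Then: 465135 + 435079 = 900214
6) 900214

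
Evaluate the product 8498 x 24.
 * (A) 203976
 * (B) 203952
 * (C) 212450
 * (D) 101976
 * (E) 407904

8498 * 24 = 203952
B) 203952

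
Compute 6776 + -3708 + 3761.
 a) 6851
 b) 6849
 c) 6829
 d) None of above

First: 6776 + -3708 = 3068
Then: 3068 + 3761 = 6829
c) 6829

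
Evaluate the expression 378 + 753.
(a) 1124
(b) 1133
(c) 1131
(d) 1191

378 + 753 = 1131
c) 1131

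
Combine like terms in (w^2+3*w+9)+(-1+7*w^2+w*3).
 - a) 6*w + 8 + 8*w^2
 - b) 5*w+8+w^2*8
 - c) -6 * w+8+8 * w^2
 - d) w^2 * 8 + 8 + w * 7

Adding the polynomials and combining like terms:
(w^2 + 3*w + 9) + (-1 + 7*w^2 + w*3)
= 6*w + 8 + 8*w^2
a) 6*w + 8 + 8*w^2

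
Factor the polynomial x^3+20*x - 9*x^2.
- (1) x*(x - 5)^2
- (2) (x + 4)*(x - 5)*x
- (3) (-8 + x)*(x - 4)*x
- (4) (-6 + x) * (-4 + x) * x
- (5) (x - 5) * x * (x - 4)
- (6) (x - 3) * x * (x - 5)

We need to factor x^3+20*x - 9*x^2.
The factored form is (x - 5) * x * (x - 4).
5) (x - 5) * x * (x - 4)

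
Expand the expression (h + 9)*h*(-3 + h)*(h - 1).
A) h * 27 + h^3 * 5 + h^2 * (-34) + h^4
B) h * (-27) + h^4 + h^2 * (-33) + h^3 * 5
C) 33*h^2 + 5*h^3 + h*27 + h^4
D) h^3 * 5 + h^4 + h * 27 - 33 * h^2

Expanding (h + 9)*h*(-3 + h)*(h - 1):
= h^3 * 5 + h^4 + h * 27 - 33 * h^2
D) h^3 * 5 + h^4 + h * 27 - 33 * h^2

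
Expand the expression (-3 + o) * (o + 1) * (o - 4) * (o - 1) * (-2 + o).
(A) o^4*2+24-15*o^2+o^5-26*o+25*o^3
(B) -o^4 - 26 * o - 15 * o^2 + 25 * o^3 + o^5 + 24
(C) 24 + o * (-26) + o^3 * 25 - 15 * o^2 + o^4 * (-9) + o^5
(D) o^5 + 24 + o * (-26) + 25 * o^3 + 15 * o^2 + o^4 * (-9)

Expanding (-3 + o) * (o + 1) * (o - 4) * (o - 1) * (-2 + o):
= 24 + o * (-26) + o^3 * 25 - 15 * o^2 + o^4 * (-9) + o^5
C) 24 + o * (-26) + o^3 * 25 - 15 * o^2 + o^4 * (-9) + o^5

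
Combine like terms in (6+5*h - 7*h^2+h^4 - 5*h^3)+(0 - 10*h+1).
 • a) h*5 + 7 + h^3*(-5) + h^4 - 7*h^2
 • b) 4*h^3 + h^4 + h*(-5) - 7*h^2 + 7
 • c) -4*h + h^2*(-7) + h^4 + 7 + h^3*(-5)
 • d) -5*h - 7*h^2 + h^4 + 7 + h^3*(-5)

Adding the polynomials and combining like terms:
(6 + 5*h - 7*h^2 + h^4 - 5*h^3) + (0 - 10*h + 1)
= -5*h - 7*h^2 + h^4 + 7 + h^3*(-5)
d) -5*h - 7*h^2 + h^4 + 7 + h^3*(-5)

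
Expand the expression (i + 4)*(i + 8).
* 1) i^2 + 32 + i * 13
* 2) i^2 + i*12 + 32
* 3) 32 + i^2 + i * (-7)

Expanding (i + 4)*(i + 8):
= i^2 + i*12 + 32
2) i^2 + i*12 + 32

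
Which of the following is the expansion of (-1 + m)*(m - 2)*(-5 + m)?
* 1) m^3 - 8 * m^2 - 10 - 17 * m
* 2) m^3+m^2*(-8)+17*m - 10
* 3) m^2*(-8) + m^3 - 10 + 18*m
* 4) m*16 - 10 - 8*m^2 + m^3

Expanding (-1 + m)*(m - 2)*(-5 + m):
= m^3+m^2*(-8)+17*m - 10
2) m^3+m^2*(-8)+17*m - 10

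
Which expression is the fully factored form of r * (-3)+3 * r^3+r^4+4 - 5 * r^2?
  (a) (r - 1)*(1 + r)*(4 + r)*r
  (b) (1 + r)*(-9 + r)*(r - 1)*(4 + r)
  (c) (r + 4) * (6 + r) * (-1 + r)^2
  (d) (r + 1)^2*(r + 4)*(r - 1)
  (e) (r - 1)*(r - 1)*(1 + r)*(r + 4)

We need to factor r * (-3)+3 * r^3+r^4+4 - 5 * r^2.
The factored form is (r - 1)*(r - 1)*(1 + r)*(r + 4).
e) (r - 1)*(r - 1)*(1 + r)*(r + 4)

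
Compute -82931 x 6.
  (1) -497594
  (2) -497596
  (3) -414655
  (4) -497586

-82931 * 6 = -497586
4) -497586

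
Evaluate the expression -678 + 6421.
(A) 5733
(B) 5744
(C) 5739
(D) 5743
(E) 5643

-678 + 6421 = 5743
D) 5743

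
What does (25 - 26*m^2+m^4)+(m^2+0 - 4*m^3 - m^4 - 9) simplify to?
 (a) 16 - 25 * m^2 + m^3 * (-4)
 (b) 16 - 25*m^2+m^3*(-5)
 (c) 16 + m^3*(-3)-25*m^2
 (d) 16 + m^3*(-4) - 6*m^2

Adding the polynomials and combining like terms:
(25 - 26*m^2 + m^4) + (m^2 + 0 - 4*m^3 - m^4 - 9)
= 16 - 25 * m^2 + m^3 * (-4)
a) 16 - 25 * m^2 + m^3 * (-4)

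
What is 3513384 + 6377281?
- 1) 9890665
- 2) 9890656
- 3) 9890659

3513384 + 6377281 = 9890665
1) 9890665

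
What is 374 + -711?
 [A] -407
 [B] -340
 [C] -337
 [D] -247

374 + -711 = -337
C) -337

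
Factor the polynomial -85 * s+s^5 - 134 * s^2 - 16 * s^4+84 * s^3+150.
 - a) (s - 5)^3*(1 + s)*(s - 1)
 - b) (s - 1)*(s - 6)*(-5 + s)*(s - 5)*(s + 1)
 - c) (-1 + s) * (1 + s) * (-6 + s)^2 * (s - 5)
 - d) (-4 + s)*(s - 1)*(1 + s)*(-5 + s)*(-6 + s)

We need to factor -85 * s+s^5 - 134 * s^2 - 16 * s^4+84 * s^3+150.
The factored form is (s - 1)*(s - 6)*(-5 + s)*(s - 5)*(s + 1).
b) (s - 1)*(s - 6)*(-5 + s)*(s - 5)*(s + 1)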